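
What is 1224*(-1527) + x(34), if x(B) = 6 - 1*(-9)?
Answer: -1869033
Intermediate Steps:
x(B) = 15 (x(B) = 6 + 9 = 15)
1224*(-1527) + x(34) = 1224*(-1527) + 15 = -1869048 + 15 = -1869033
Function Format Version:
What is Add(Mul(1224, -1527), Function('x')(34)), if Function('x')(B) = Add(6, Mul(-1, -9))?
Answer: -1869033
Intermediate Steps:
Function('x')(B) = 15 (Function('x')(B) = Add(6, 9) = 15)
Add(Mul(1224, -1527), Function('x')(34)) = Add(Mul(1224, -1527), 15) = Add(-1869048, 15) = -1869033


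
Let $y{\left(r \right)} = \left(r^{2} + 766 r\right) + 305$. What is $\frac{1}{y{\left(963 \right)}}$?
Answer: $\frac{1}{1665332} \approx 6.0048 \cdot 10^{-7}$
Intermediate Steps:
$y{\left(r \right)} = 305 + r^{2} + 766 r$
$\frac{1}{y{\left(963 \right)}} = \frac{1}{305 + 963^{2} + 766 \cdot 963} = \frac{1}{305 + 927369 + 737658} = \frac{1}{1665332}$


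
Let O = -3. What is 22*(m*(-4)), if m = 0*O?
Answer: 0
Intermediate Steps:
m = 0 (m = 0*(-3) = 0)
22*(m*(-4)) = 22*(0*(-4)) = 22*0 = 0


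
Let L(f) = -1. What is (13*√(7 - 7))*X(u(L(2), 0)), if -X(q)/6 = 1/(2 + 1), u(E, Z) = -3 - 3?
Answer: 0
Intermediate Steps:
u(E, Z) = -6
X(q) = -2 (X(q) = -6/(2 + 1) = -6/3 = -6*⅓ = -2)
(13*√(7 - 7))*X(u(L(2), 0)) = (13*√(7 - 7))*(-2) = (13*√0)*(-2) = (13*0)*(-2) = 0*(-2) = 0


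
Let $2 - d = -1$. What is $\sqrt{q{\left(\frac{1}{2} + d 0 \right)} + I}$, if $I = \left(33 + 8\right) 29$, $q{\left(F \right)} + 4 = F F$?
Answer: $\frac{\sqrt{4741}}{2} \approx 34.427$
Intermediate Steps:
$d = 3$ ($d = 2 - -1 = 2 + 1 = 3$)
$q{\left(F \right)} = -4 + F^{2}$ ($q{\left(F \right)} = -4 + F F = -4 + F^{2}$)
$I = 1189$ ($I = 41 \cdot 29 = 1189$)
$\sqrt{q{\left(\frac{1}{2} + d 0 \right)} + I} = \sqrt{\left(-4 + \left(\frac{1}{2} + 3 \cdot 0\right)^{2}\right) + 1189} = \sqrt{\left(-4 + \left(\frac{1}{2} + 0\right)^{2}\right) + 1189} = \sqrt{\left(-4 + \left(\frac{1}{2}\right)^{2}\right) + 1189} = \sqrt{\left(-4 + \frac{1}{4}\right) + 1189} = \sqrt{- \frac{15}{4} + 1189} = \sqrt{\frac{4741}{4}} = \frac{\sqrt{4741}}{2}$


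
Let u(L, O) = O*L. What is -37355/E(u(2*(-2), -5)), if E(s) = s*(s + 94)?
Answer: -7471/456 ≈ -16.384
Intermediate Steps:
u(L, O) = L*O
E(s) = s*(94 + s)
-37355/E(u(2*(-2), -5)) = -37355*1/(20*(94 + (2*(-2))*(-5))) = -37355*1/(20*(94 - 4*(-5))) = -37355*1/(20*(94 + 20)) = -37355/(20*114) = -37355/2280 = -37355*1/2280 = -7471/456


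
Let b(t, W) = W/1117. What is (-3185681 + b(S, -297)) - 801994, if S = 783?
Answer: -4454233272/1117 ≈ -3.9877e+6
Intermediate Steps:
b(t, W) = W/1117 (b(t, W) = W*(1/1117) = W/1117)
(-3185681 + b(S, -297)) - 801994 = (-3185681 + (1/1117)*(-297)) - 801994 = (-3185681 - 297/1117) - 801994 = -3558405974/1117 - 801994 = -4454233272/1117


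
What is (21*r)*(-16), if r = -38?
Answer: 12768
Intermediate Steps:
(21*r)*(-16) = (21*(-38))*(-16) = -798*(-16) = 12768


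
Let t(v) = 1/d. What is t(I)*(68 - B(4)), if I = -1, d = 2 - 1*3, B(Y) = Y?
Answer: -64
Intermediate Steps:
d = -1 (d = 2 - 3 = -1)
t(v) = -1 (t(v) = 1/(-1) = -1)
t(I)*(68 - B(4)) = -(68 - 1*4) = -(68 - 4) = -1*64 = -64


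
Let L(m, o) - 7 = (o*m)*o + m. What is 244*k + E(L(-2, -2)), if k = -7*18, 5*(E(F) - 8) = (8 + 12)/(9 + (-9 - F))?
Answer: -92204/3 ≈ -30735.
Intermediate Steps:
L(m, o) = 7 + m + m*o**2 (L(m, o) = 7 + ((o*m)*o + m) = 7 + ((m*o)*o + m) = 7 + (m*o**2 + m) = 7 + (m + m*o**2) = 7 + m + m*o**2)
E(F) = 8 - 4/F (E(F) = 8 + ((8 + 12)/(9 + (-9 - F)))/5 = 8 + (20/((-F)))/5 = 8 + (20*(-1/F))/5 = 8 + (-20/F)/5 = 8 - 4/F)
k = -126
244*k + E(L(-2, -2)) = 244*(-126) + (8 - 4/(7 - 2 - 2*(-2)**2)) = -30744 + (8 - 4/(7 - 2 - 2*4)) = -30744 + (8 - 4/(7 - 2 - 8)) = -30744 + (8 - 4/(-3)) = -30744 + (8 - 4*(-1/3)) = -30744 + (8 + 4/3) = -30744 + 28/3 = -92204/3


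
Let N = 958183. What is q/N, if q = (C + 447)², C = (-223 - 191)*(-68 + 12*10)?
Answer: 444408561/958183 ≈ 463.80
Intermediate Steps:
C = -21528 (C = -414*(-68 + 120) = -414*52 = -21528)
q = 444408561 (q = (-21528 + 447)² = (-21081)² = 444408561)
q/N = 444408561/958183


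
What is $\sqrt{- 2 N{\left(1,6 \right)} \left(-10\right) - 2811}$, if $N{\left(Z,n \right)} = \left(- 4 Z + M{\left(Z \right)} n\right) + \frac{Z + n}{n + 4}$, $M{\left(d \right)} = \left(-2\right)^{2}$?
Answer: $i \sqrt{2397} \approx 48.959 i$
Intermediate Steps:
$M{\left(d \right)} = 4$
$N{\left(Z,n \right)} = - 4 Z + 4 n + \frac{Z + n}{4 + n}$ ($N{\left(Z,n \right)} = \left(- 4 Z + 4 n\right) + \frac{Z + n}{n + 4} = \left(- 4 Z + 4 n\right) + \frac{Z + n}{4 + n} = - 4 Z + 4 n + \frac{Z + n}{4 + n}$)
$\sqrt{- 2 N{\left(1,6 \right)} \left(-10\right) - 2811} = \sqrt{- 2 \frac{\left(-15\right) 1 + 4 \cdot 6^{2} + 17 \cdot 6 - 4 \cdot 6}{4 + 6} \left(-10\right) - 2811} = \sqrt{- 2 \frac{-15 + 4 \cdot 36 + 102 - 24}{10} \left(-10\right) - 2811} = \sqrt{- 2 \frac{-15 + 144 + 102 - 24}{10} \left(-10\right) - 2811} = \sqrt{- 2 \cdot \frac{1}{10} \cdot 207 \left(-10\right) - 2811} = \sqrt{\left(-2\right) \frac{207}{10} \left(-10\right) - 2811} = \sqrt{\left(- \frac{207}{5}\right) \left(-10\right) - 2811} = \sqrt{414 - 2811} = \sqrt{-2397} = i \sqrt{2397}$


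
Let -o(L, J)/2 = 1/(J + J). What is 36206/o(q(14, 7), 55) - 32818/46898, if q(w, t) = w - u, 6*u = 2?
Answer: -46694713579/23449 ≈ -1.9913e+6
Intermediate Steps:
u = 1/3 (u = (1/6)*2 = 1/3 ≈ 0.33333)
q(w, t) = -1/3 + w (q(w, t) = w - 1*1/3 = w - 1/3 = -1/3 + w)
o(L, J) = -1/J (o(L, J) = -2/(J + J) = -2*1/(2*J) = -1/J)
36206/o(q(14, 7), 55) - 32818/46898 = 36206/((-1/55)) - 32818/46898 = 36206/((-1*1/55)) - 32818*1/46898 = 36206/(-1/55) - 16409/23449 = 36206*(-55) - 16409/23449 = -1991330 - 16409/23449 = -46694713579/23449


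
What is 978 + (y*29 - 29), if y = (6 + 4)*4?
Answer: 2109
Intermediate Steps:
y = 40 (y = 10*4 = 40)
978 + (y*29 - 29) = 978 + (40*29 - 29) = 978 + (1160 - 29) = 978 + 1131 = 2109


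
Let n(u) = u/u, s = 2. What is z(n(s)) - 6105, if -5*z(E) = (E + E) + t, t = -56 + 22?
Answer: -30493/5 ≈ -6098.6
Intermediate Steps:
n(u) = 1
t = -34
z(E) = 34/5 - 2*E/5 (z(E) = -((E + E) - 34)/5 = -(2*E - 34)/5 = -(-34 + 2*E)/5 = 34/5 - 2*E/5)
z(n(s)) - 6105 = (34/5 - ⅖*1) - 6105 = (34/5 - ⅖) - 6105 = 32/5 - 6105 = -30493/5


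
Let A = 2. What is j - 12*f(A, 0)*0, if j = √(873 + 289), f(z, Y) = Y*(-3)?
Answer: √1162 ≈ 34.088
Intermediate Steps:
f(z, Y) = -3*Y
j = √1162 ≈ 34.088
j - 12*f(A, 0)*0 = √1162 - (-36)*0*0 = √1162 - 12*0*0 = √1162 + 0*0 = √1162 + 0 = √1162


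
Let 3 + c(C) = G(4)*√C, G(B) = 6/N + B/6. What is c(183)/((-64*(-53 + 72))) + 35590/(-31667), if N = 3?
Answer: -43182439/38507072 - √183/456 ≈ -1.1511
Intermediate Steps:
G(B) = 2 + B/6 (G(B) = 6/3 + B/6 = 6*(⅓) + B*(⅙) = 2 + B/6)
c(C) = -3 + 8*√C/3 (c(C) = -3 + (2 + (⅙)*4)*√C = -3 + (2 + ⅔)*√C = -3 + 8*√C/3)
c(183)/((-64*(-53 + 72))) + 35590/(-31667) = (-3 + 8*√183/3)/((-64*(-53 + 72))) + 35590/(-31667) = (-3 + 8*√183/3)/((-64*19)) + 35590*(-1/31667) = (-3 + 8*√183/3)/(-1216) - 35590/31667 = (-3 + 8*√183/3)*(-1/1216) - 35590/31667 = (3/1216 - √183/456) - 35590/31667 = -43182439/38507072 - √183/456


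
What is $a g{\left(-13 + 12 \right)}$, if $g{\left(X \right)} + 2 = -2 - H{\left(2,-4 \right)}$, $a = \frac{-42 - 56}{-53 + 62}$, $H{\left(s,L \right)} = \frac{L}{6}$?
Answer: $\frac{980}{27} \approx 36.296$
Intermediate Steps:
$H{\left(s,L \right)} = \frac{L}{6}$ ($H{\left(s,L \right)} = L \frac{1}{6} = \frac{L}{6}$)
$a = - \frac{98}{9} \approx -10.889$
$g{\left(X \right)} = - \frac{10}{3}$ ($g{\left(X \right)} = -2 - \left(2 + \frac{1}{6} \left(-4\right)\right) = -2 - \frac{4}{3} = - \frac{10}{3}$)
$a g{\left(-13 + 12 \right)} = \left(- \frac{98}{9}\right) \left(- \frac{10}{3}\right) = \frac{980}{27}$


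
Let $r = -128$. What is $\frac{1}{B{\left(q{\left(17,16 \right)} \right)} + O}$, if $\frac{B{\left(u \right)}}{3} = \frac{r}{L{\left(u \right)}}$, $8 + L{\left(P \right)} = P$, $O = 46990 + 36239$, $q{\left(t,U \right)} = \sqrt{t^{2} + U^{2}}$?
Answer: $\frac{13343359}{1110469150563} + \frac{128 \sqrt{545}}{1110469150563} \approx 1.2019 \cdot 10^{-5}$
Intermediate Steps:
$q{\left(t,U \right)} = \sqrt{U^{2} + t^{2}}$
$O = 83229$
$L{\left(P \right)} = -8 + P$
$B{\left(u \right)} = - \frac{384}{-8 + u}$ ($B{\left(u \right)} = 3 \left(- \frac{128}{-8 + u}\right) = - \frac{384}{-8 + u}$)
$\frac{1}{B{\left(q{\left(17,16 \right)} \right)} + O} = \frac{1}{- \frac{384}{-8 + \sqrt{16^{2} + 17^{2}}} + 83229} = \frac{1}{- \frac{384}{-8 + \sqrt{256 + 289}} + 83229} = \frac{1}{- \frac{384}{-8 + \sqrt{545}} + 83229} = \frac{1}{83229 - \frac{384}{-8 + \sqrt{545}}}$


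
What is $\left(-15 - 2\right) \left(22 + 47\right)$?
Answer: $-1173$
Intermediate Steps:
$\left(-15 - 2\right) \left(22 + 47\right) = \left(-15 - 2\right) 69 = \left(-17\right) 69 = -1173$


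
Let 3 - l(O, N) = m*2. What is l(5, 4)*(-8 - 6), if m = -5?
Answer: -182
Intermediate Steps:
l(O, N) = 13 (l(O, N) = 3 - (-5)*2 = 3 - 1*(-10) = 3 + 10 = 13)
l(5, 4)*(-8 - 6) = 13*(-8 - 6) = 13*(-14) = -182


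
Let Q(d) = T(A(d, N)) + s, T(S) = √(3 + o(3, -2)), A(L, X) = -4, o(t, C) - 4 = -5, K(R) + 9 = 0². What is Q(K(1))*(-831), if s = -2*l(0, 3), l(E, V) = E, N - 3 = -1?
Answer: -831*√2 ≈ -1175.2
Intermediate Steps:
N = 2 (N = 3 - 1 = 2)
K(R) = -9 (K(R) = -9 + 0² = -9 + 0 = -9)
o(t, C) = -1 (o(t, C) = 4 - 5 = -1)
s = 0 (s = -2*0 = 0)
T(S) = √2 (T(S) = √(3 - 1) = √2)
Q(d) = √2 (Q(d) = √2 + 0 = √2)
Q(K(1))*(-831) = √2*(-831) = -831*√2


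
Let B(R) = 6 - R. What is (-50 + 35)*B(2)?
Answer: -60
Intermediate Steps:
(-50 + 35)*B(2) = (-50 + 35)*(6 - 1*2) = -15*(6 - 2) = -15*4 = -60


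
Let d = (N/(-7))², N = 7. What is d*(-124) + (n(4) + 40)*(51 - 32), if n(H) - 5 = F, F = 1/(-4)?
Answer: 2905/4 ≈ 726.25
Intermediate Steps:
F = -¼ ≈ -0.25000
n(H) = 19/4 (n(H) = 5 - ¼ = 19/4)
d = 1 (d = (7/(-7))² = (7*(-⅐))² = (-1)² = 1)
d*(-124) + (n(4) + 40)*(51 - 32) = 1*(-124) + (19/4 + 40)*(51 - 32) = -124 + (179/4)*19 = -124 + 3401/4 = 2905/4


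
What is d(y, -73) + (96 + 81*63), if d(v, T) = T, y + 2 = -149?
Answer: 5126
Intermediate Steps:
y = -151 (y = -2 - 149 = -151)
d(y, -73) + (96 + 81*63) = -73 + (96 + 81*63) = -73 + (96 + 5103) = -73 + 5199 = 5126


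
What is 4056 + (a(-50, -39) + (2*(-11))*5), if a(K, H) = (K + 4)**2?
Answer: 6062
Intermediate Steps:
a(K, H) = (4 + K)**2
4056 + (a(-50, -39) + (2*(-11))*5) = 4056 + ((4 - 50)**2 + (2*(-11))*5) = 4056 + ((-46)**2 - 22*5) = 4056 + (2116 - 110) = 4056 + 2006 = 6062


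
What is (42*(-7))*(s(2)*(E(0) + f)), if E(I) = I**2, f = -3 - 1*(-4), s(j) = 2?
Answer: -588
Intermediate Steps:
f = 1 (f = -3 + 4 = 1)
(42*(-7))*(s(2)*(E(0) + f)) = (42*(-7))*(2*(0**2 + 1)) = -588*(0 + 1) = -588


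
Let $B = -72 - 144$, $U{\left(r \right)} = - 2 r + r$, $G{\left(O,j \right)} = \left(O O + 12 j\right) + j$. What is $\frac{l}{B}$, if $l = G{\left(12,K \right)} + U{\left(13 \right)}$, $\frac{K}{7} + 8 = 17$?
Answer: $- \frac{475}{108} \approx -4.3981$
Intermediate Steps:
$K = 63$ ($K = -56 + 7 \cdot 17 = -56 + 119 = 63$)
$G{\left(O,j \right)} = O^{2} + 13 j$ ($G{\left(O,j \right)} = \left(O^{2} + 12 j\right) + j = O^{2} + 13 j$)
$U{\left(r \right)} = - r$
$B = -216$
$l = 950$ ($l = \left(12^{2} + 13 \cdot 63\right) - 13 = \left(144 + 819\right) - 13 = 963 - 13 = 950$)
$\frac{l}{B} = \frac{950}{-216} = 950 \left(- \frac{1}{216}\right) = - \frac{475}{108}$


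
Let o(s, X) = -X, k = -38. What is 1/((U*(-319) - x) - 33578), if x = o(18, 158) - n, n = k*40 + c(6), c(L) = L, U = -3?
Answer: -1/33977 ≈ -2.9432e-5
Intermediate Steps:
n = -1514 (n = -38*40 + 6 = -1520 + 6 = -1514)
x = 1356 (x = -1*158 - 1*(-1514) = -158 + 1514 = 1356)
1/((U*(-319) - x) - 33578) = 1/((-3*(-319) - 1*1356) - 33578) = 1/((957 - 1356) - 33578) = 1/(-399 - 33578) = 1/(-33977) = -1/33977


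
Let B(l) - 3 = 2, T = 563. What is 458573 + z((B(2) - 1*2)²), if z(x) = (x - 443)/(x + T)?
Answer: 131151661/286 ≈ 4.5857e+5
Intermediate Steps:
B(l) = 5 (B(l) = 3 + 2 = 5)
z(x) = (-443 + x)/(563 + x) (z(x) = (x - 443)/(x + 563) = (-443 + x)/(563 + x))
458573 + z((B(2) - 1*2)²) = 458573 + (-443 + (5 - 1*2)²)/(563 + (5 - 1*2)²) = 458573 + (-443 + (5 - 2)²)/(563 + (5 - 2)²) = 458573 + (-443 + 3²)/(563 + 3²) = 458573 + (-443 + 9)/(563 + 9) = 458573 - 434/572 = 458573 + (1/572)*(-434) = 458573 - 217/286 = 131151661/286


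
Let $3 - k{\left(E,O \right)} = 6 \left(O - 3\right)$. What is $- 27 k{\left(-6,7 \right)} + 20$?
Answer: $587$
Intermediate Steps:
$k{\left(E,O \right)} = 21 - 6 O$ ($k{\left(E,O \right)} = 3 - 6 \left(O - 3\right) = 3 - 6 \left(-3 + O\right) = 3 - \left(-18 + 6 O\right) = 21 - 6 O$)
$- 27 k{\left(-6,7 \right)} + 20 = - 27 \left(21 - 42\right) + 20 = \left(-27\right) \left(-21\right) + 20 = 567 + 20 = 587$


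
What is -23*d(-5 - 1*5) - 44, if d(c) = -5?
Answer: 71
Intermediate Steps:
-23*d(-5 - 1*5) - 44 = -23*(-5) - 44 = 115 - 44 = 71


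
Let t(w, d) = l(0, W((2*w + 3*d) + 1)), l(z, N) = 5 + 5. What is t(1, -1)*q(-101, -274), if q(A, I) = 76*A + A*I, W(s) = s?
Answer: 199980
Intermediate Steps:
l(z, N) = 10
t(w, d) = 10
t(1, -1)*q(-101, -274) = 10*(-101*(76 - 274)) = 10*(-101*(-198)) = 10*19998 = 199980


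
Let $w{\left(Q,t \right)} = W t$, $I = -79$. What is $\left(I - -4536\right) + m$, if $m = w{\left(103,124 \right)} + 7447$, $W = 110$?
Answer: $25544$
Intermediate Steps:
$w{\left(Q,t \right)} = 110 t$
$m = 21087$ ($m = 110 \cdot 124 + 7447 = 13640 + 7447 = 21087$)
$\left(I - -4536\right) + m = \left(-79 - -4536\right) + 21087 = \left(-79 + 4536\right) + 21087 = 4457 + 21087 = 25544$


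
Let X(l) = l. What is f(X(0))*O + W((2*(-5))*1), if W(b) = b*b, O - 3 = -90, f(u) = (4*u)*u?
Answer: 100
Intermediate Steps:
f(u) = 4*u**2
O = -87 (O = 3 - 90 = -87)
W(b) = b**2
f(X(0))*O + W((2*(-5))*1) = (4*0**2)*(-87) + ((2*(-5))*1)**2 = (4*0)*(-87) + (-10*1)**2 = 0*(-87) + (-10)**2 = 0 + 100 = 100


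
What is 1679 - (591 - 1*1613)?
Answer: 2701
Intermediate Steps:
1679 - (591 - 1*1613) = 1679 - (591 - 1613) = 1679 - 1*(-1022) = 1679 + 1022 = 2701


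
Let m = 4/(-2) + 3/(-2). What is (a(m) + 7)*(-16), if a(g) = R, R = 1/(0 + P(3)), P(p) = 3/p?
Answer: -128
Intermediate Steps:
R = 1 (R = 1/(0 + 3/3) = 1/(0 + 3*(⅓)) = 1/(0 + 1) = 1/1 = 1)
m = -7/2 (m = 4*(-½) + 3*(-½) = -2 - 3/2 = -7/2 ≈ -3.5000)
a(g) = 1
(a(m) + 7)*(-16) = (1 + 7)*(-16) = 8*(-16) = -128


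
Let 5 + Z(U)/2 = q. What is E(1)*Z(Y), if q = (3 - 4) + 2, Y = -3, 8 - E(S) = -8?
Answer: -128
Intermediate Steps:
E(S) = 16 (E(S) = 8 - 1*(-8) = 8 + 8 = 16)
q = 1 (q = -1 + 2 = 1)
Z(U) = -8 (Z(U) = -10 + 2*1 = -10 + 2 = -8)
E(1)*Z(Y) = 16*(-8) = -128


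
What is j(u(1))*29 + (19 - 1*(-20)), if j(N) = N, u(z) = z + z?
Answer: 97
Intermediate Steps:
u(z) = 2*z
j(u(1))*29 + (19 - 1*(-20)) = (2*1)*29 + (19 - 1*(-20)) = 2*29 + (19 + 20) = 58 + 39 = 97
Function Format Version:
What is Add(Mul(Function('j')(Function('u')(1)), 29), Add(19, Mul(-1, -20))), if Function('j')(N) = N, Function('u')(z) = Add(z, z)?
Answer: 97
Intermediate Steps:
Function('u')(z) = Mul(2, z)
Add(Mul(Function('j')(Function('u')(1)), 29), Add(19, Mul(-1, -20))) = Add(Mul(Mul(2, 1), 29), Add(19, Mul(-1, -20))) = Add(Mul(2, 29), Add(19, 20)) = Add(58, 39) = 97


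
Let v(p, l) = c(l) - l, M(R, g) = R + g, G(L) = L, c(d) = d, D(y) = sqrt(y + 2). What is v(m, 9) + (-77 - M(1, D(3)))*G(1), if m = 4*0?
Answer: -78 - sqrt(5) ≈ -80.236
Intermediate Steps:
D(y) = sqrt(2 + y)
m = 0
v(p, l) = 0 (v(p, l) = l - l = 0)
v(m, 9) + (-77 - M(1, D(3)))*G(1) = 0 + (-77 - (1 + sqrt(2 + 3)))*1 = 0 + (-77 - (1 + sqrt(5)))*1 = 0 + (-77 + (-1 - sqrt(5)))*1 = 0 + (-78 - sqrt(5))*1 = 0 + (-78 - sqrt(5)) = -78 - sqrt(5)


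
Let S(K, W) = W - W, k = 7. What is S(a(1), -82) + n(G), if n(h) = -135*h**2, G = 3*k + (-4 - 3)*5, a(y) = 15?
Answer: -26460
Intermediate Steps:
S(K, W) = 0
G = -14 (G = 3*7 + (-4 - 3)*5 = 21 - 7*5 = 21 - 35 = -14)
S(a(1), -82) + n(G) = 0 - 135*(-14)**2 = 0 - 135*196 = 0 - 26460 = -26460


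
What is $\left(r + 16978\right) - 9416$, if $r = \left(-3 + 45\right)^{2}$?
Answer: $9326$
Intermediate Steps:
$r = 1764$ ($r = 42^{2} = 1764$)
$\left(r + 16978\right) - 9416 = \left(1764 + 16978\right) - 9416 = 18742 - 9416 = 9326$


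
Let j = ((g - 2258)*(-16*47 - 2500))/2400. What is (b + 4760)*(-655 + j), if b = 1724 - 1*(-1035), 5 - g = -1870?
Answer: -204569433/200 ≈ -1.0228e+6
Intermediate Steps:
g = 1875 (g = 5 - 1*(-1870) = 5 + 1870 = 1875)
b = 2759 (b = 1724 + 1035 = 2759)
j = 103793/200 (j = ((1875 - 2258)*(-16*47 - 2500))/2400 = -383*(-752 - 2500)*(1/2400) = -383*(-3252)*(1/2400) = 1245516*(1/2400) = 103793/200 ≈ 518.96)
(b + 4760)*(-655 + j) = (2759 + 4760)*(-655 + 103793/200) = 7519*(-27207/200) = -204569433/200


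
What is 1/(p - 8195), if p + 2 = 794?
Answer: -1/7403 ≈ -0.00013508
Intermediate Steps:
p = 792 (p = -2 + 794 = 792)
1/(p - 8195) = 1/(792 - 8195) = 1/(-7403) = -1/7403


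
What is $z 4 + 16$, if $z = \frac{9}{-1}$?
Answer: $-20$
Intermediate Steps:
$z = -9$ ($z = 9 \left(-1\right) = -9$)
$z 4 + 16 = \left(-9\right) 4 + 16 = -36 + 16 = -20$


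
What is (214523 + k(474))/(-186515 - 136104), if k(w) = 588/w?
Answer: -16947415/25486901 ≈ -0.66495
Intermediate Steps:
(214523 + k(474))/(-186515 - 136104) = (214523 + 588/474)/(-186515 - 136104) = (214523 + 588*(1/474))/(-322619) = (214523 + 98/79)*(-1/322619) = (16947415/79)*(-1/322619) = -16947415/25486901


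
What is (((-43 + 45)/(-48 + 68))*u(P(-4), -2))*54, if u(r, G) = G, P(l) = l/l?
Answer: -54/5 ≈ -10.800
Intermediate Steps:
P(l) = 1
(((-43 + 45)/(-48 + 68))*u(P(-4), -2))*54 = (((-43 + 45)/(-48 + 68))*(-2))*54 = ((2/20)*(-2))*54 = ((2*(1/20))*(-2))*54 = ((1/10)*(-2))*54 = -1/5*54 = -54/5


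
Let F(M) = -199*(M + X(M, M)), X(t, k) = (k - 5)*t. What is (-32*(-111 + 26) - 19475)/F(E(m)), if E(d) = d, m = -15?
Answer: 1117/3781 ≈ 0.29542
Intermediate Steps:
X(t, k) = t*(-5 + k) (X(t, k) = (-5 + k)*t = t*(-5 + k))
F(M) = -199*M - 199*M*(-5 + M) (F(M) = -199*(M + M*(-5 + M)) = -199*M - 199*M*(-5 + M))
(-32*(-111 + 26) - 19475)/F(E(m)) = (-32*(-111 + 26) - 19475)/((199*(-15)*(4 - 1*(-15)))) = (-32*(-85) - 19475)/((199*(-15)*(4 + 15))) = (2720 - 19475)/((199*(-15)*19)) = -16755/(-56715) = -16755*(-1/56715) = 1117/3781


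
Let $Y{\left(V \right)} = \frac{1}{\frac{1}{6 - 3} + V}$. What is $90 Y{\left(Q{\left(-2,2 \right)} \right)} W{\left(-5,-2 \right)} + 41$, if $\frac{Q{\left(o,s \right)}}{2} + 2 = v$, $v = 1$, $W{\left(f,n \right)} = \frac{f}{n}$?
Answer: $-94$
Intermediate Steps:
$Q{\left(o,s \right)} = -2$ ($Q{\left(o,s \right)} = -4 + 2 \cdot 1 = -4 + 2 = -2$)
$Y{\left(V \right)} = \frac{1}{\frac{1}{3} + V}$
$90 Y{\left(Q{\left(-2,2 \right)} \right)} W{\left(-5,-2 \right)} + 41 = 90 \frac{3}{1 + 3 \left(-2\right)} \left(- \frac{5}{-2}\right) + 41 = 90 \frac{3}{1 - 6} \left(\left(-5\right) \left(- \frac{1}{2}\right)\right) + 41 = 90 \frac{3}{-5} \cdot \frac{5}{2} + 41 = 90 \cdot 3 \left(- \frac{1}{5}\right) \frac{5}{2} + 41 = 90 \left(\left(- \frac{3}{5}\right) \frac{5}{2}\right) + 41 = 90 \left(- \frac{3}{2}\right) + 41 = -135 + 41 = -94$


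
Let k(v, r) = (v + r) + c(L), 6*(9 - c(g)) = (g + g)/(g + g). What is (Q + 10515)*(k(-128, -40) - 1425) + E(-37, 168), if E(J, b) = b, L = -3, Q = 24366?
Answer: -110514299/2 ≈ -5.5257e+7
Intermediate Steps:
c(g) = 53/6 (c(g) = 9 - (g + g)/(6*(g + g)) = 9 - 2*g/(6*(2*g)) = 9 - 2*g*1/(2*g)/6 = 9 - ⅙*1 = 9 - ⅙ = 53/6)
k(v, r) = 53/6 + r + v (k(v, r) = (v + r) + 53/6 = (r + v) + 53/6 = 53/6 + r + v)
(Q + 10515)*(k(-128, -40) - 1425) + E(-37, 168) = (24366 + 10515)*((53/6 - 40 - 128) - 1425) + 168 = 34881*(-955/6 - 1425) + 168 = 34881*(-9505/6) + 168 = -110514635/2 + 168 = -110514299/2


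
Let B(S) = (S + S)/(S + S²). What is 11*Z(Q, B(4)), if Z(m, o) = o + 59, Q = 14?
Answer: 3267/5 ≈ 653.40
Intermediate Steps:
B(S) = 2*S/(S + S²) (B(S) = (2*S)/(S + S²) = 2*S/(S + S²))
Z(m, o) = 59 + o
11*Z(Q, B(4)) = 11*(59 + 2/(1 + 4)) = 11*(59 + 2/5) = 11*(59 + 2*(⅕)) = 11*(59 + ⅖) = 11*(297/5) = 3267/5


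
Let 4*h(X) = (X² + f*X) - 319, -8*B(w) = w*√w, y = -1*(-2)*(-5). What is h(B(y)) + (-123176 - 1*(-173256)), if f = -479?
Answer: 1599883/32 - 2395*I*√10/16 ≈ 49996.0 - 473.35*I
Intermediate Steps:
y = -10 (y = 2*(-5) = -10)
B(w) = -w^(3/2)/8 (B(w) = -w*√w/8 = -w^(3/2)/8)
h(X) = -319/4 - 479*X/4 + X²/4 (h(X) = ((X² - 479*X) - 319)/4 = (-319 + X² - 479*X)/4 = -319/4 - 479*X/4 + X²/4)
h(B(y)) + (-123176 - 1*(-173256)) = (-319/4 - (-479)*(-10)^(3/2)/32 + (-(-5)*I*√10/4)²/4) + (-123176 - 1*(-173256)) = (-319/4 - (-479)*(-10*I*√10)/32 + (-(-5)*I*√10/4)²/4) + (-123176 + 173256) = (-319/4 - 2395*I*√10/16 + (5*I*√10/4)²/4) + 50080 = (-319/4 - 2395*I*√10/16 + (¼)*(-125/8)) + 50080 = (-319/4 - 2395*I*√10/16 - 125/32) + 50080 = (-2677/32 - 2395*I*√10/16) + 50080 = 1599883/32 - 2395*I*√10/16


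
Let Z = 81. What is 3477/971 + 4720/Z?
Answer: 4864757/78651 ≈ 61.852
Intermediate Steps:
3477/971 + 4720/Z = 3477/971 + 4720/81 = 4864757/78651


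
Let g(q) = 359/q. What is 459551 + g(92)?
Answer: 42279051/92 ≈ 4.5956e+5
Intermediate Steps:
459551 + g(92) = 459551 + 359/92 = 42279051/92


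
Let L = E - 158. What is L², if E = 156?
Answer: 4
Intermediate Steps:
L = -2 (L = 156 - 158 = -2)
L² = (-2)² = 4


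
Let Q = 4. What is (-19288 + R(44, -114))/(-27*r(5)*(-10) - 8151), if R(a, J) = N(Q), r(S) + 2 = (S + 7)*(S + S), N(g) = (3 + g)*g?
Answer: -6420/7903 ≈ -0.81235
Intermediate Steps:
N(g) = g*(3 + g)
r(S) = -2 + 2*S*(7 + S) (r(S) = -2 + (S + 7)*(S + S) = -2 + (7 + S)*(2*S) = -2 + 2*S*(7 + S))
R(a, J) = 28 (R(a, J) = 4*(3 + 4) = 4*7 = 28)
(-19288 + R(44, -114))/(-27*r(5)*(-10) - 8151) = (-19288 + 28)/(-27*(-2 + 2*5**2 + 14*5)*(-10) - 8151) = -19260/(-27*(-2 + 2*25 + 70)*(-10) - 8151) = -19260/(-27*(-2 + 50 + 70)*(-10) - 8151) = -19260/(-27*118*(-10) - 8151) = -19260/(-3186*(-10) - 8151) = -19260/(31860 - 8151) = -19260/23709 = -19260*1/23709 = -6420/7903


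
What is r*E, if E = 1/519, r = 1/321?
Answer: 1/166599 ≈ 6.0024e-6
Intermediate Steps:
r = 1/321 ≈ 0.0031153
E = 1/519 ≈ 0.0019268
r*E = (1/321)*(1/519) = 1/166599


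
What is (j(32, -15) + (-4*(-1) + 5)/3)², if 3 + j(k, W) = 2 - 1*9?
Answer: 49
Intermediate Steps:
j(k, W) = -10 (j(k, W) = -3 + (2 - 1*9) = -3 + (2 - 9) = -3 - 7 = -10)
(j(32, -15) + (-4*(-1) + 5)/3)² = (-10 + (-4*(-1) + 5)/3)² = (-10 + (4 + 5)/3)² = (-10 + (⅓)*9)² = (-10 + 3)² = (-7)² = 49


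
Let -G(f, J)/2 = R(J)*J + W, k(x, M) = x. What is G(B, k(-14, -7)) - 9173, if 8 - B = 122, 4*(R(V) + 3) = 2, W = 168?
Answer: -9579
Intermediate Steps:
R(V) = -5/2 (R(V) = -3 + (¼)*2 = -3 + ½ = -5/2)
B = -114 (B = 8 - 1*122 = 8 - 122 = -114)
G(f, J) = -336 + 5*J (G(f, J) = -2*(-5*J/2 + 168) = -2*(168 - 5*J/2) = -336 + 5*J)
G(B, k(-14, -7)) - 9173 = (-336 + 5*(-14)) - 9173 = (-336 - 70) - 9173 = -406 - 9173 = -9579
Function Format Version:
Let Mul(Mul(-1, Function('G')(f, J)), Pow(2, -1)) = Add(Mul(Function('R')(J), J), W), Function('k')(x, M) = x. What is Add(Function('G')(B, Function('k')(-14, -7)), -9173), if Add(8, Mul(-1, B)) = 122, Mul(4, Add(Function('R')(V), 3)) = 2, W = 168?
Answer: -9579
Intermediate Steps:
Function('R')(V) = Rational(-5, 2) (Function('R')(V) = Add(-3, Mul(Rational(1, 4), 2)) = Add(-3, Rational(1, 2)) = Rational(-5, 2))
B = -114 (B = Add(8, Mul(-1, 122)) = Add(8, -122) = -114)
Function('G')(f, J) = Add(-336, Mul(5, J)) (Function('G')(f, J) = Mul(-2, Add(Mul(Rational(-5, 2), J), 168)) = Mul(-2, Add(168, Mul(Rational(-5, 2), J))) = Add(-336, Mul(5, J)))
Add(Function('G')(B, Function('k')(-14, -7)), -9173) = Add(Add(-336, Mul(5, -14)), -9173) = Add(Add(-336, -70), -9173) = Add(-406, -9173) = -9579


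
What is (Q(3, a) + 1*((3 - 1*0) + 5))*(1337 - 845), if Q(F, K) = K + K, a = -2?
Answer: 1968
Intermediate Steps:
Q(F, K) = 2*K
(Q(3, a) + 1*((3 - 1*0) + 5))*(1337 - 845) = (2*(-2) + 1*((3 - 1*0) + 5))*(1337 - 845) = (-4 + 1*((3 + 0) + 5))*492 = (-4 + 1*(3 + 5))*492 = (-4 + 1*8)*492 = (-4 + 8)*492 = 4*492 = 1968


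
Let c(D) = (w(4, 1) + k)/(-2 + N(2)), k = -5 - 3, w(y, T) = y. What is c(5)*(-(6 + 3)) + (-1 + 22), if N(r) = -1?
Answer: 9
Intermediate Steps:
k = -8
c(D) = 4/3 (c(D) = (4 - 8)/(-2 - 1) = -4/(-3) = -4*(-1/3) = 4/3)
c(5)*(-(6 + 3)) + (-1 + 22) = 4*(-(6 + 3))/3 + (-1 + 22) = 4*(-1*9)/3 + 21 = (4/3)*(-9) + 21 = -12 + 21 = 9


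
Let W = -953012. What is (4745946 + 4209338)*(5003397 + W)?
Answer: 36272347984340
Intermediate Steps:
(4745946 + 4209338)*(5003397 + W) = (4745946 + 4209338)*(5003397 - 953012) = 8955284*4050385 = 36272347984340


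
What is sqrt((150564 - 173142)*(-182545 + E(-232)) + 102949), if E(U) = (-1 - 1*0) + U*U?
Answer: sqrt(2906388265) ≈ 53911.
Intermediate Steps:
E(U) = -1 + U**2 (E(U) = (-1 + 0) + U**2 = -1 + U**2)
sqrt((150564 - 173142)*(-182545 + E(-232)) + 102949) = sqrt((150564 - 173142)*(-182545 + (-1 + (-232)**2)) + 102949) = sqrt(-22578*(-182545 + (-1 + 53824)) + 102949) = sqrt(-22578*(-182545 + 53823) + 102949) = sqrt(-22578*(-128722) + 102949) = sqrt(2906285316 + 102949) = sqrt(2906388265)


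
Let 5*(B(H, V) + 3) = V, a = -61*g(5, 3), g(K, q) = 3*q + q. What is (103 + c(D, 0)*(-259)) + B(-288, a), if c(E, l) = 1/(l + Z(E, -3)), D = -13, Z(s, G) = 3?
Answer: -1991/15 ≈ -132.73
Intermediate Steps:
g(K, q) = 4*q
c(E, l) = 1/(3 + l) (c(E, l) = 1/(l + 3) = 1/(3 + l))
a = -732 (a = -244*3 = -61*12 = -732)
B(H, V) = -3 + V/5
(103 + c(D, 0)*(-259)) + B(-288, a) = (103 - 259/(3 + 0)) + (-3 + (⅕)*(-732)) = (103 - 259/3) + (-3 - 732/5) = (103 + (⅓)*(-259)) - 747/5 = (103 - 259/3) - 747/5 = 50/3 - 747/5 = -1991/15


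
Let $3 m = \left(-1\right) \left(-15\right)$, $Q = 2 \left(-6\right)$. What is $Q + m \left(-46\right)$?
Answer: $-242$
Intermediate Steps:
$Q = -12$
$m = 5$ ($m = \frac{\left(-1\right) \left(-15\right)}{3} = \frac{1}{3} \cdot 15 = 5$)
$Q + m \left(-46\right) = -12 + 5 \left(-46\right) = -12 - 230 = -242$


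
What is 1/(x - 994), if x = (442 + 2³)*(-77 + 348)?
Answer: 1/120956 ≈ 8.2675e-6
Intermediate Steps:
x = 121950 (x = (442 + 8)*271 = 450*271 = 121950)
1/(x - 994) = 1/(121950 - 994) = 1/120956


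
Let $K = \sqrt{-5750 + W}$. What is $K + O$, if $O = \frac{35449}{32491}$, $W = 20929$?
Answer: $\frac{35449}{32491} + \sqrt{15179} \approx 124.29$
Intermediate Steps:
$O = \frac{35449}{32491}$ ($O = 35449 \cdot \frac{1}{32491} = \frac{35449}{32491} \approx 1.091$)
$K = \sqrt{15179}$ ($K = \sqrt{-5750 + 20929} = \sqrt{15179} \approx 123.2$)
$K + O = \sqrt{15179} + \frac{35449}{32491} = \frac{35449}{32491} + \sqrt{15179}$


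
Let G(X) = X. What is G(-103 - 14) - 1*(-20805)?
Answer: 20688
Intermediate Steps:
G(-103 - 14) - 1*(-20805) = (-103 - 14) - 1*(-20805) = -117 + 20805 = 20688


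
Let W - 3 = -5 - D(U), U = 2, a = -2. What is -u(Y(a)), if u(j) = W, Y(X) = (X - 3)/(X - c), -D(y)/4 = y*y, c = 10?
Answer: -14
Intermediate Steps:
D(y) = -4*y² (D(y) = -4*y*y = -4*y²)
Y(X) = (-3 + X)/(-10 + X) (Y(X) = (X - 3)/(X - 1*10) = (-3 + X)/(X - 10) = (-3 + X)/(-10 + X))
W = 14 (W = 3 + (-5 - (-4)*2²) = 3 + (-5 - (-4)*4) = 3 + (-5 - 1*(-16)) = 3 + (-5 + 16) = 3 + 11 = 14)
u(j) = 14
-u(Y(a)) = -1*14 = -14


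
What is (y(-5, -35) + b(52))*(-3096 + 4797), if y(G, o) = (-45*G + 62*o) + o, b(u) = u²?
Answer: 1231524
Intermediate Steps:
y(G, o) = -45*G + 63*o
(y(-5, -35) + b(52))*(-3096 + 4797) = ((-45*(-5) + 63*(-35)) + 52²)*(-3096 + 4797) = ((225 - 2205) + 2704)*1701 = (-1980 + 2704)*1701 = 724*1701 = 1231524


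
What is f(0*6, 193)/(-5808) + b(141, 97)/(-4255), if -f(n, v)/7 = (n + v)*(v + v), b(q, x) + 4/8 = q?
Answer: 1109053453/12356520 ≈ 89.755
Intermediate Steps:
b(q, x) = -½ + q
f(n, v) = -14*v*(n + v) (f(n, v) = -7*(n + v)*(v + v) = -7*(n + v)*2*v = -14*v*(n + v))
f(0*6, 193)/(-5808) + b(141, 97)/(-4255) = -14*193*(0*6 + 193)/(-5808) + (-½ + 141)/(-4255) = -14*193*(0 + 193)*(-1/5808) + (281/2)*(-1/4255) = -14*193*193*(-1/5808) - 281/8510 = -521486*(-1/5808) - 281/8510 = 260743/2904 - 281/8510 = 1109053453/12356520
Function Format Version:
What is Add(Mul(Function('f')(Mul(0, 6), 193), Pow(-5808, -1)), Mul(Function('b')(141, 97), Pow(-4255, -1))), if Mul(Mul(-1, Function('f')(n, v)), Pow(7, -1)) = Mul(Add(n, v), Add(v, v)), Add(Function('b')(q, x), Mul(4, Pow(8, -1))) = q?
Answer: Rational(1109053453, 12356520) ≈ 89.755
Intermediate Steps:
Function('b')(q, x) = Add(Rational(-1, 2), q)
Function('f')(n, v) = Mul(-14, v, Add(n, v)) (Function('f')(n, v) = Mul(-7, Mul(Add(n, v), Add(v, v))) = Mul(-7, Mul(Add(n, v), Mul(2, v))) = Mul(-7, Mul(2, v, Add(n, v))) = Mul(-14, v, Add(n, v)))
Add(Mul(Function('f')(Mul(0, 6), 193), Pow(-5808, -1)), Mul(Function('b')(141, 97), Pow(-4255, -1))) = Add(Mul(Mul(-14, 193, Add(Mul(0, 6), 193)), Pow(-5808, -1)), Mul(Add(Rational(-1, 2), 141), Pow(-4255, -1))) = Add(Mul(Mul(-14, 193, Add(0, 193)), Rational(-1, 5808)), Mul(Rational(281, 2), Rational(-1, 4255))) = Add(Mul(Mul(-14, 193, 193), Rational(-1, 5808)), Rational(-281, 8510)) = Add(Mul(-521486, Rational(-1, 5808)), Rational(-281, 8510)) = Add(Rational(260743, 2904), Rational(-281, 8510)) = Rational(1109053453, 12356520)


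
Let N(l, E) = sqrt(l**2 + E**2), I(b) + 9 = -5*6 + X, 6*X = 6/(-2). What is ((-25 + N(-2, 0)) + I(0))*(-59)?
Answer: 7375/2 ≈ 3687.5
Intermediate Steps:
X = -1/2 (X = (6/(-2))/6 = (6*(-1/2))/6 = (1/6)*(-3) = -1/2 ≈ -0.50000)
I(b) = -79/2 (I(b) = -9 + (-5*6 - 1/2) = -9 + (-30 - 1/2) = -9 - 61/2 = -79/2)
N(l, E) = sqrt(E**2 + l**2)
((-25 + N(-2, 0)) + I(0))*(-59) = ((-25 + sqrt(0**2 + (-2)**2)) - 79/2)*(-59) = ((-25 + sqrt(0 + 4)) - 79/2)*(-59) = ((-25 + sqrt(4)) - 79/2)*(-59) = ((-25 + 2) - 79/2)*(-59) = (-23 - 79/2)*(-59) = -125/2*(-59) = 7375/2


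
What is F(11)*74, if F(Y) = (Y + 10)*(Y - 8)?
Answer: 4662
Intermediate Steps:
F(Y) = (-8 + Y)*(10 + Y) (F(Y) = (10 + Y)*(-8 + Y) = (-8 + Y)*(10 + Y))
F(11)*74 = (-80 + 11² + 2*11)*74 = (-80 + 121 + 22)*74 = 63*74 = 4662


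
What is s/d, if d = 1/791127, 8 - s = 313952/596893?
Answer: 3529369443384/596893 ≈ 5.9129e+6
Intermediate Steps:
s = 4461192/596893 (s = 8 - 313952/596893 = 4461192/596893 ≈ 7.4740)
d = 1/791127 ≈ 1.2640e-6
s/d = 4461192/(596893*(1/791127)) = (4461192/596893)*791127 = 3529369443384/596893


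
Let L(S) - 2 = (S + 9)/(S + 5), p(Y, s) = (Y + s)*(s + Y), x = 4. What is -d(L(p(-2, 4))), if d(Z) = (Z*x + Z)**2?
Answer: -24025/81 ≈ -296.60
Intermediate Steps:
p(Y, s) = (Y + s)**2 (p(Y, s) = (Y + s)*(Y + s) = (Y + s)**2)
L(S) = 2 + (9 + S)/(5 + S) (L(S) = 2 + (S + 9)/(S + 5) = 2 + (9 + S)/(5 + S))
d(Z) = 25*Z**2 (d(Z) = (Z*4 + Z)**2 = (4*Z + Z)**2 = (5*Z)**2 = 25*Z**2)
-d(L(p(-2, 4))) = -25*((19 + 3*(-2 + 4)**2)/(5 + (-2 + 4)**2))**2 = -25*((19 + 3*2**2)/(5 + 2**2))**2 = -25*((19 + 3*4)/(5 + 4))**2 = -25*((19 + 12)/9)**2 = -25*((1/9)*31)**2 = -25*(31/9)**2 = -25*961/81 = -1*24025/81 = -24025/81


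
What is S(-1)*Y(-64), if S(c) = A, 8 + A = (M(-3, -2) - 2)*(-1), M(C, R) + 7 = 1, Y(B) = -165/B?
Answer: 0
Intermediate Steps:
M(C, R) = -6 (M(C, R) = -7 + 1 = -6)
A = 0 (A = -8 + (-6 - 2)*(-1) = -8 - 8*(-1) = -8 + 8 = 0)
S(c) = 0
S(-1)*Y(-64) = 0*(-165/(-64)) = 0*(-165*(-1/64)) = 0*(165/64) = 0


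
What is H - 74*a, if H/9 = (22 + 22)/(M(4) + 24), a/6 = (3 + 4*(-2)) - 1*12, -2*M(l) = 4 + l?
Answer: 37839/5 ≈ 7567.8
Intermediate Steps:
M(l) = -2 - l/2 (M(l) = -(4 + l)/2 = -2 - l/2)
a = -102 (a = 6*((3 + 4*(-2)) - 1*12) = 6*((3 - 8) - 12) = 6*(-5 - 12) = 6*(-17) = -102)
H = 99/5 (H = 9*((22 + 22)/((-2 - ½*4) + 24)) = 9*(44/((-2 - 2) + 24)) = 9*(44/(-4 + 24)) = 9*(44/20) = 9*(44*(1/20)) = 9*(11/5) = 99/5 ≈ 19.800)
H - 74*a = 99/5 - 74*(-102) = 99/5 + 7548 = 37839/5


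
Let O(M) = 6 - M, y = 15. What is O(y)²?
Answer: 81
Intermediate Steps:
O(y)² = (6 - 1*15)² = (6 - 15)² = (-9)² = 81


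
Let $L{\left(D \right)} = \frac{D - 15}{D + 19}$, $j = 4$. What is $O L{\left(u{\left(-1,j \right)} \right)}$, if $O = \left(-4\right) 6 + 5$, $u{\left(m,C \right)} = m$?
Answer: $\frac{152}{9} \approx 16.889$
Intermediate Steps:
$O = -19$ ($O = -24 + 5 = -19$)
$L{\left(D \right)} = \frac{-15 + D}{19 + D}$
$O L{\left(u{\left(-1,j \right)} \right)} = - 19 \frac{-15 - 1}{19 - 1} = - 19 \cdot \frac{1}{18} \left(-16\right) = \left(-19\right) \left(- \frac{8}{9}\right) = \frac{152}{9}$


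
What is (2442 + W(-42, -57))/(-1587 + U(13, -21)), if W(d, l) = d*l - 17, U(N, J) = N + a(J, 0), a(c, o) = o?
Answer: -4819/1574 ≈ -3.0616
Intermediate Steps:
U(N, J) = N (U(N, J) = N + 0 = N)
W(d, l) = -17 + d*l
(2442 + W(-42, -57))/(-1587 + U(13, -21)) = (2442 + (-17 - 42*(-57)))/(-1587 + 13) = (2442 + (-17 + 2394))/(-1574) = (2442 + 2377)*(-1/1574) = 4819*(-1/1574) = -4819/1574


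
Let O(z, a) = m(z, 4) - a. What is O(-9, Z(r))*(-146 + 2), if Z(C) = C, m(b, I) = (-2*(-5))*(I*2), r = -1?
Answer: -11664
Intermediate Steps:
m(b, I) = 20*I (m(b, I) = 10*(2*I) = 20*I)
O(z, a) = 80 - a (O(z, a) = 20*4 - a = 80 - a)
O(-9, Z(r))*(-146 + 2) = (80 - 1*(-1))*(-146 + 2) = (80 + 1)*(-144) = 81*(-144) = -11664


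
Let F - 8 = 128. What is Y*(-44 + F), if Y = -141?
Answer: -12972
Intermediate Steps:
F = 136 (F = 8 + 128 = 136)
Y*(-44 + F) = -141*(-44 + 136) = -141*92 = -12972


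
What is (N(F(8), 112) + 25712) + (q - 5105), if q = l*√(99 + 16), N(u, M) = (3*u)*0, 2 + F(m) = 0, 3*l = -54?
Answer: 20607 - 18*√115 ≈ 20414.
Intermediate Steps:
l = -18 (l = (⅓)*(-54) = -18)
F(m) = -2 (F(m) = -2 + 0 = -2)
N(u, M) = 0
q = -18*√115 (q = -18*√(99 + 16) = -18*√115 ≈ -193.03)
(N(F(8), 112) + 25712) + (q - 5105) = (0 + 25712) + (-18*√115 - 5105) = 25712 + (-5105 - 18*√115) = 20607 - 18*√115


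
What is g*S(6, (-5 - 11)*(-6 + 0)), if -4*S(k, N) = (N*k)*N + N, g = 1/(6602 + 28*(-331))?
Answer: 6924/1333 ≈ 5.1943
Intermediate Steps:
g = -1/2666 (g = 1/(6602 - 9268) = 1/(-2666) = -1/2666 ≈ -0.00037509)
S(k, N) = -N/4 - k*N²/4 (S(k, N) = -((N*k)*N + N)/4 = -(k*N² + N)/4 = -(N + k*N²)/4 = -N/4 - k*N²/4)
g*S(6, (-5 - 11)*(-6 + 0)) = -(-1)*(-5 - 11)*(-6 + 0)*(1 + ((-5 - 11)*(-6 + 0))*6)/10664 = -(-1)*(-16*(-6))*(1 - 16*(-6)*6)/10664 = -(-1)*96*(1 + 96*6)/10664 = -(-1)*96*(1 + 576)/10664 = -(-1)*96*577/10664 = -1/2666*(-13848) = 6924/1333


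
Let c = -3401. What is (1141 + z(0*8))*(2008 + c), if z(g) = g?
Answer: -1589413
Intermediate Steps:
(1141 + z(0*8))*(2008 + c) = (1141 + 0*8)*(2008 - 3401) = (1141 + 0)*(-1393) = 1141*(-1393) = -1589413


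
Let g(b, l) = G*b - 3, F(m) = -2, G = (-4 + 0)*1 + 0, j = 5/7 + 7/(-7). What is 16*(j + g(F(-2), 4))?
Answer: 528/7 ≈ 75.429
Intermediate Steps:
j = -2/7 (j = 5*(⅐) + 7*(-⅐) = 5/7 - 1 = -2/7 ≈ -0.28571)
G = -4 (G = -4*1 + 0 = -4 + 0 = -4)
g(b, l) = -3 - 4*b (g(b, l) = -4*b - 3 = -3 - 4*b)
16*(j + g(F(-2), 4)) = 16*(-2/7 + (-3 - 4*(-2))) = 16*(-2/7 + (-3 + 8)) = 16*(-2/7 + 5) = 16*(33/7) = 528/7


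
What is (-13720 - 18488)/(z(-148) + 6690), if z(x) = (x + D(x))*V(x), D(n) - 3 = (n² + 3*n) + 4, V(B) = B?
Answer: 16104/1574261 ≈ 0.010230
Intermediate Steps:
D(n) = 7 + n² + 3*n (D(n) = 3 + ((n² + 3*n) + 4) = 3 + (4 + n² + 3*n) = 7 + n² + 3*n)
z(x) = x*(7 + x² + 4*x) (z(x) = (x + (7 + x² + 3*x))*x = (7 + x² + 4*x)*x = x*(7 + x² + 4*x))
(-13720 - 18488)/(z(-148) + 6690) = (-13720 - 18488)/(-148*(7 + (-148)² + 4*(-148)) + 6690) = -32208/(-148*(7 + 21904 - 592) + 6690) = -32208/(-148*21319 + 6690) = -32208/(-3155212 + 6690) = -32208/(-3148522) = -32208*(-1/3148522) = 16104/1574261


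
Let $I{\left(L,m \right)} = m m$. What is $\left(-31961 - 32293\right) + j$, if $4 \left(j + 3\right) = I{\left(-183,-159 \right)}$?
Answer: $- \frac{231747}{4} \approx -57937.0$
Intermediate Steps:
$I{\left(L,m \right)} = m^{2}$
$j = \frac{25269}{4}$ ($j = -3 + \frac{\left(-159\right)^{2}}{4} = -3 + \frac{1}{4} \cdot 25281 = -3 + \frac{25281}{4} = \frac{25269}{4} \approx 6317.3$)
$\left(-31961 - 32293\right) + j = \left(-31961 - 32293\right) + \frac{25269}{4} = -64254 + \frac{25269}{4} = - \frac{231747}{4}$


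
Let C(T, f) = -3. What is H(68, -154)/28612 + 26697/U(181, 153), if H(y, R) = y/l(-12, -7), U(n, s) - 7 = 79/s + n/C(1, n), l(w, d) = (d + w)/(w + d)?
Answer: -29217299696/57803393 ≈ -505.46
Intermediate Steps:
l(w, d) = 1 (l(w, d) = (d + w)/(d + w) = 1)
U(n, s) = 7 + 79/s - n/3 (U(n, s) = 7 + (79/s + n/(-3)) = 7 + (79/s + n*(-1/3)) = 7 + (79/s - n/3) = 7 + 79/s - n/3)
H(y, R) = y (H(y, R) = y/1 = y*1 = y)
H(68, -154)/28612 + 26697/U(181, 153) = 68/28612 + 26697/(7 + 79/153 - 1/3*181) = 68*(1/28612) + 26697/(7 + 79*(1/153) - 181/3) = 17/7153 + 26697/(7 + 79/153 - 181/3) = 17/7153 + 26697/(-8081/153) = 17/7153 + 26697*(-153/8081) = 17/7153 - 4084641/8081 = -29217299696/57803393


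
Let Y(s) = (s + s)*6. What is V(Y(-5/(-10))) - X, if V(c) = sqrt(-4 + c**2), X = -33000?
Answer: 33000 + 4*sqrt(2) ≈ 33006.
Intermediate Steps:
Y(s) = 12*s (Y(s) = (2*s)*6 = 12*s)
V(Y(-5/(-10))) - X = sqrt(-4 + (12*(-5/(-10)))**2) - 1*(-33000) = sqrt(-4 + (12*(-5*(-1/10)))**2) + 33000 = sqrt(-4 + (12*(1/2))**2) + 33000 = sqrt(-4 + 6**2) + 33000 = sqrt(-4 + 36) + 33000 = sqrt(32) + 33000 = 4*sqrt(2) + 33000 = 33000 + 4*sqrt(2)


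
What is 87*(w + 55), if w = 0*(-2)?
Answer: 4785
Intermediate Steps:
w = 0
87*(w + 55) = 87*(0 + 55) = 87*55 = 4785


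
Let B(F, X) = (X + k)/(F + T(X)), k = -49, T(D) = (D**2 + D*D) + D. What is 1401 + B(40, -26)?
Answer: 1913691/1366 ≈ 1400.9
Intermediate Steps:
T(D) = D + 2*D**2 (T(D) = (D**2 + D**2) + D = 2*D**2 + D = D + 2*D**2)
B(F, X) = (-49 + X)/(F + X*(1 + 2*X)) (B(F, X) = (X - 49)/(F + X*(1 + 2*X)) = (-49 + X)/(F + X*(1 + 2*X)))
1401 + B(40, -26) = 1401 + (-49 - 26)/(40 - 26*(1 + 2*(-26))) = 1401 - 75/(40 - 26*(1 - 52)) = 1401 - 75/(40 - 26*(-51)) = 1401 - 75/(40 + 1326) = 1401 - 75/1366 = 1913691/1366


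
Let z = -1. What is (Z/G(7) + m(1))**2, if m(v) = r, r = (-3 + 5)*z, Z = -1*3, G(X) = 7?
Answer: 289/49 ≈ 5.8980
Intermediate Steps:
Z = -3
r = -2 (r = (-3 + 5)*(-1) = 2*(-1) = -2)
m(v) = -2
(Z/G(7) + m(1))**2 = (-3/7 - 2)**2 = (-17/7)**2 = 289/49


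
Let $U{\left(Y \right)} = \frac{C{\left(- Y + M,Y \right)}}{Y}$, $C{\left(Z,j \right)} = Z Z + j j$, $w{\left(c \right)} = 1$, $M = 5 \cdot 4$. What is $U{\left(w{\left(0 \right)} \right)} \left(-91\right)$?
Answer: $-32942$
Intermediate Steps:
$M = 20$
$C{\left(Z,j \right)} = Z^{2} + j^{2}$
$U{\left(Y \right)} = \frac{Y^{2} + \left(20 - Y\right)^{2}}{Y}$ ($U{\left(Y \right)} = \frac{\left(- Y + 20\right)^{2} + Y^{2}}{Y} = \frac{\left(20 - Y\right)^{2} + Y^{2}}{Y} = \frac{Y^{2} + \left(20 - Y\right)^{2}}{Y}$)
$U{\left(w{\left(0 \right)} \right)} \left(-91\right) = \left(1 + \frac{\left(-20 + 1\right)^{2}}{1}\right) \left(-91\right) = \left(1 + 1 \left(-19\right)^{2}\right) \left(-91\right) = \left(1 + 1 \cdot 361\right) \left(-91\right) = \left(1 + 361\right) \left(-91\right) = 362 \left(-91\right) = -32942$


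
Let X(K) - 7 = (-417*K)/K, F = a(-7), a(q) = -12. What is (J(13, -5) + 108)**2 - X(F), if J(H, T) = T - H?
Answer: 8510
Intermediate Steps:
F = -12
X(K) = -410 (X(K) = 7 + (-417*K)/K = 7 - 417 = -410)
(J(13, -5) + 108)**2 - X(F) = ((-5 - 1*13) + 108)**2 - 1*(-410) = ((-5 - 13) + 108)**2 + 410 = (-18 + 108)**2 + 410 = 90**2 + 410 = 8100 + 410 = 8510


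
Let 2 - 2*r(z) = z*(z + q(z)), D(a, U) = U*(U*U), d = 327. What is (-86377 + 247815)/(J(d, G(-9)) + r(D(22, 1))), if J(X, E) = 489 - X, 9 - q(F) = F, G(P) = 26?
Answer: 322876/317 ≈ 1018.5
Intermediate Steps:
q(F) = 9 - F
D(a, U) = U³ (D(a, U) = U*U² = U³)
r(z) = 1 - 9*z/2 (r(z) = 1 - z*(z + (9 - z))/2 = 1 - z*9/2 = 1 - 9*z/2)
(-86377 + 247815)/(J(d, G(-9)) + r(D(22, 1))) = (-86377 + 247815)/((489 - 1*327) + (1 - 9/2*1³)) = 161438/((489 - 327) + (1 - 9/2*1)) = 161438/(162 + (1 - 9/2)) = 161438/(162 - 7/2) = 161438/(317/2) = 161438*(2/317) = 322876/317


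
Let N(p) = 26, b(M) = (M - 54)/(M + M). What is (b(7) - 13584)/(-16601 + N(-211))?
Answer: 190223/232050 ≈ 0.81975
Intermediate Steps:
b(M) = (-54 + M)/(2*M) (b(M) = (-54 + M)/((2*M)) = (-54 + M)*(1/(2*M)) = (-54 + M)/(2*M))
(b(7) - 13584)/(-16601 + N(-211)) = ((1/2)*(-54 + 7)/7 - 13584)/(-16601 + 26) = ((1/2)*(1/7)*(-47) - 13584)/(-16575) = (-47/14 - 13584)*(-1/16575) = -190223/14*(-1/16575) = 190223/232050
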